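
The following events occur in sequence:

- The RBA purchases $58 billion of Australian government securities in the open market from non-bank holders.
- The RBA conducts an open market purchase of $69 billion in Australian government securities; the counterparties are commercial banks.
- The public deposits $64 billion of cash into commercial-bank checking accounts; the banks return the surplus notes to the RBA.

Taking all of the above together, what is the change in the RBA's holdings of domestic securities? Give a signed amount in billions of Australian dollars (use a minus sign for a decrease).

RBA balance sheet:
  Assets:      Securities +$127B
  Liabilities: Bank reserves +$191B, Currency in circulation −$64B
Commercial banking system:
  Assets:      Reserves at CB +$191B, Securities −$69B
  Liabilities: Checkable deposits +$122B
So the change in the RBA's holdings of domestic securities is +$127 billion.

+$127 billion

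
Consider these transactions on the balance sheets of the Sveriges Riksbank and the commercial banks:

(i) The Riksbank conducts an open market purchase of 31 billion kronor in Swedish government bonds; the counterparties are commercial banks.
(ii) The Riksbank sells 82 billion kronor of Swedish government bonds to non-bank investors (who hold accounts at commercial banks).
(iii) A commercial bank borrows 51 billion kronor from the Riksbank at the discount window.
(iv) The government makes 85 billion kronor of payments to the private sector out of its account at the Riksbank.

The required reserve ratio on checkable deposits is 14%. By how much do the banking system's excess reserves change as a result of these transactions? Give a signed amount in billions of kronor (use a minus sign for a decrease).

+84.58 billion

OMO purchase (from banks) 31 billion kronor: reserves +31B, deposits 0.
Asset sale (to non-banks) 82 billion kronor: reserves −82B, deposits −82B.
Discount-window loan 51 billion kronor: reserves +51B, deposits 0.
Government spending 85 billion kronor: reserves +85B, deposits +85B.
Totals: Δreserves = +85B, Δdeposits = +3B.
Δrequired reserves = 14% × +3B = +0.42B.
Δexcess reserves = Δreserves − Δrequired = +85B − (+0.42B) = +84.58 billion.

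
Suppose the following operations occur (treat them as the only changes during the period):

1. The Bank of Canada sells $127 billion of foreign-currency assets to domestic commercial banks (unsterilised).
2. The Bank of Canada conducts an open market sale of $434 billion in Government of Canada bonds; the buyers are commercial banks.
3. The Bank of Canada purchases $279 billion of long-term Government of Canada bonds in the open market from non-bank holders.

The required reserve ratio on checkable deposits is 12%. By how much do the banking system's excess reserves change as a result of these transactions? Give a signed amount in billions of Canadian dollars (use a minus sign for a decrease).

FX sale $127 billion: reserves −$127B, deposits 0.
OMO sale (to banks) $434 billion: reserves −$434B, deposits 0.
Asset purchase (from non-banks) $279 billion: reserves +$279B, deposits +$279B.
Totals: Δreserves = −$282B, Δdeposits = +$279B.
Δrequired reserves = 12% × +$279B = +$33.48B.
Δexcess reserves = Δreserves − Δrequired = −$282B − (+$33.48B) = -$315.48 billion.

-$315.48 billion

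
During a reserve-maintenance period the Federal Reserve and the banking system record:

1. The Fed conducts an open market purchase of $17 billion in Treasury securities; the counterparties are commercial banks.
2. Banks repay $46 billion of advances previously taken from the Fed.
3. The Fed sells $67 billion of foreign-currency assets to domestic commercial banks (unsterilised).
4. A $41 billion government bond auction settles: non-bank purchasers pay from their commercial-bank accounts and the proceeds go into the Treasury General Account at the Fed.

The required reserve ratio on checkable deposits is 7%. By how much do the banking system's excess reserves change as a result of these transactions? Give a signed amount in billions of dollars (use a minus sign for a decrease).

-$134.13 billion

OMO purchase (from banks) $17 billion: reserves +$17B, deposits 0.
Discount-window repayment $46 billion: reserves −$46B, deposits 0.
FX sale $67 billion: reserves −$67B, deposits 0.
Government account inflow $41 billion: reserves −$41B, deposits −$41B.
Totals: Δreserves = −$137B, Δdeposits = −$41B.
Δrequired reserves = 7% × −$41B = −$2.87B.
Δexcess reserves = Δreserves − Δrequired = −$137B − (−$2.87B) = -$134.13 billion.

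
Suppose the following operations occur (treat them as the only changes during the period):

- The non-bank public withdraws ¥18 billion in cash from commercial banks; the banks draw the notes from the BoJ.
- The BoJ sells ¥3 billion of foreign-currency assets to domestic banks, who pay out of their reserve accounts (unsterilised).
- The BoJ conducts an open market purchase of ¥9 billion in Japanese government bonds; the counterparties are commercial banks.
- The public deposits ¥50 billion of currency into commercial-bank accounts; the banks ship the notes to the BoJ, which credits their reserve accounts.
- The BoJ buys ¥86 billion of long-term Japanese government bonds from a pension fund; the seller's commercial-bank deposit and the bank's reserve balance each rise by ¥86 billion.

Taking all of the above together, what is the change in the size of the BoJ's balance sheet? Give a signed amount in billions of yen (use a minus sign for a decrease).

+¥92 billion

BoJ balance sheet:
  Assets:      Securities +¥95B, Foreign assets −¥3B
  Liabilities: Bank reserves +¥124B, Currency in circulation −¥32B
Change in total BoJ assets = +¥92 billion.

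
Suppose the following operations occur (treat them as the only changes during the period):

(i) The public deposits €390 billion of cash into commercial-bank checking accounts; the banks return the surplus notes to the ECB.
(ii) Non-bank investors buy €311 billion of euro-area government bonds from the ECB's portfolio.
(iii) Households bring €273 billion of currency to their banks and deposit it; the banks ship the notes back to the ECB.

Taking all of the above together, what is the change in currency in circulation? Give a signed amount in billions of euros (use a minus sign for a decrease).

ECB balance sheet:
  Assets:      Securities −€311B
  Liabilities: Bank reserves +€352B, Currency in circulation −€663B
Commercial banking system:
  Assets:      Reserves at CB +€352B
  Liabilities: Checkable deposits +€352B
So the change in currency in circulation is -€663 billion.

-€663 billion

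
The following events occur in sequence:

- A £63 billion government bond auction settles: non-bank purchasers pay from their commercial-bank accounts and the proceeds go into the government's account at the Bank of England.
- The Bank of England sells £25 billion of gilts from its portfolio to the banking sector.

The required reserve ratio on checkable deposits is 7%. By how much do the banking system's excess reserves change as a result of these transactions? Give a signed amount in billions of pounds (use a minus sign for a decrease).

-£83.59 billion

Government account inflow £63 billion: reserves −£63B, deposits −£63B.
OMO sale (to banks) £25 billion: reserves −£25B, deposits 0.
Totals: Δreserves = −£88B, Δdeposits = −£63B.
Δrequired reserves = 7% × −£63B = −£4.41B.
Δexcess reserves = Δreserves − Δrequired = −£88B − (−£4.41B) = -£83.59 billion.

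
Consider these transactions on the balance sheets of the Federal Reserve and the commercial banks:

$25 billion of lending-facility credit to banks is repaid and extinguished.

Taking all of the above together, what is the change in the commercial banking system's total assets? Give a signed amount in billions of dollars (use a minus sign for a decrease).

Discount-window repayment $25 billion: bank balance sheets shrink → −$25B.

-$25 billion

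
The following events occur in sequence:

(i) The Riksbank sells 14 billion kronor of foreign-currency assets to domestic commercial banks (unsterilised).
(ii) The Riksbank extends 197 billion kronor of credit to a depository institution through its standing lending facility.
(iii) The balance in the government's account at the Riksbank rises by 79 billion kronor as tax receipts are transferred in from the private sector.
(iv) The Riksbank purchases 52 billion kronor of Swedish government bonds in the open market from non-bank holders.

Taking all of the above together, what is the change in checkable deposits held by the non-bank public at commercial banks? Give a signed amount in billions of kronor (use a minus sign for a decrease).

-27 billion

FX sale 14 billion kronor: the counterparty is a bank, so public deposits are unchanged → 0.
Discount-window loan 197 billion kronor: the counterparty is a bank, so public deposits are unchanged → 0.
Government account inflow 79 billion kronor: non-bank counterparties' bank balances fall → −79B.
Asset purchase (from non-banks) 52 billion kronor: non-bank counterparties' bank balances rise → +52B.
Net: 0 + 0 − 79 + 52 = -27 billion.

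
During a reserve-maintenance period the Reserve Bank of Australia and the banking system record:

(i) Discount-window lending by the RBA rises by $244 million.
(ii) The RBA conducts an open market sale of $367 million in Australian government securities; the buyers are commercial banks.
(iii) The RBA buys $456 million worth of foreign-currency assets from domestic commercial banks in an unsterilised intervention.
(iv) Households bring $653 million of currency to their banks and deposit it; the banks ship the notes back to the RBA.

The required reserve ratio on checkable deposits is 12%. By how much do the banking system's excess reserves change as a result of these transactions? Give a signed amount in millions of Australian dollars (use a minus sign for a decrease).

+$907.64 million

Discount-window loan $244 million: reserves +$244M, deposits 0.
OMO sale (to banks) $367 million: reserves −$367M, deposits 0.
FX purchase $456 million: reserves +$456M, deposits 0.
Currency deposit $653 million: reserves +$653M, deposits +$653M.
Totals: Δreserves = +$986M, Δdeposits = +$653M.
Δrequired reserves = 12% × +$653M = +$78.36M.
Δexcess reserves = Δreserves − Δrequired = +$986M − (+$78.36M) = +$907.64 million.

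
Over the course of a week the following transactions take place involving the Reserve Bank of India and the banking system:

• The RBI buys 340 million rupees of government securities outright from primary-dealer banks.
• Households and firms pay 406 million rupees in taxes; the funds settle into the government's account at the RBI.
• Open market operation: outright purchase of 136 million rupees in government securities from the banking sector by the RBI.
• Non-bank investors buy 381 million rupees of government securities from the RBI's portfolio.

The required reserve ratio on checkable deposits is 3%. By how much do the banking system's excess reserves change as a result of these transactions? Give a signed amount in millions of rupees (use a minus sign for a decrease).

-287.39 million

OMO purchase (from banks) 340 million rupees: reserves +340M, deposits 0.
Government account inflow 406 million rupees: reserves −406M, deposits −406M.
OMO purchase (from banks) 136 million rupees: reserves +136M, deposits 0.
Asset sale (to non-banks) 381 million rupees: reserves −381M, deposits −381M.
Totals: Δreserves = −311M, Δdeposits = −787M.
Δrequired reserves = 3% × −787M = −23.61M.
Δexcess reserves = Δreserves − Δrequired = −311M − (−23.61M) = -287.39 million.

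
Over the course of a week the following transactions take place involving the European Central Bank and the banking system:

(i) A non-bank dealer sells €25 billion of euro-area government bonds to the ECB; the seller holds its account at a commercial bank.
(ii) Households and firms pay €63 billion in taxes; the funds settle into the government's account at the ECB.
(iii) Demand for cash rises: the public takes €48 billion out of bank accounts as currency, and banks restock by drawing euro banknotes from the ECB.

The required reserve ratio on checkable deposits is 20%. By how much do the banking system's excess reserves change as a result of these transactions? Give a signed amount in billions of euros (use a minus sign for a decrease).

Asset purchase (from non-banks) €25 billion: reserves +€25B, deposits +€25B.
Government account inflow €63 billion: reserves −€63B, deposits −€63B.
Currency withdrawal €48 billion: reserves −€48B, deposits −€48B.
Totals: Δreserves = −€86B, Δdeposits = −€86B.
Δrequired reserves = 20% × −€86B = −€17.2B.
Δexcess reserves = Δreserves − Δrequired = −€86B − (−€17.2B) = -€68.8 billion.

-€68.8 billion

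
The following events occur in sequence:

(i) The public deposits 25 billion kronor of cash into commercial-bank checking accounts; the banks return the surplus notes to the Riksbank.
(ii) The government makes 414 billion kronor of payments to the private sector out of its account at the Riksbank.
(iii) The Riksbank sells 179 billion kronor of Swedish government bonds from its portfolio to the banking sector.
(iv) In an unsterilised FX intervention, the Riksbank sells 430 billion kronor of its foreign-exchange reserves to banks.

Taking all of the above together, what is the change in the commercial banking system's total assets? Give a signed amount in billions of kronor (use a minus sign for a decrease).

Riksbank balance sheet:
  Assets:      Securities −179B, Foreign assets −430B
  Liabilities: Bank reserves −170B, Currency in circulation −25B, Government deposits −414B
Commercial banking system:
  Assets:      Reserves at CB −170B, Securities +179B, Foreign assets +430B
  Liabilities: Checkable deposits +439B
Change in total bank assets = +439 billion.

+439 billion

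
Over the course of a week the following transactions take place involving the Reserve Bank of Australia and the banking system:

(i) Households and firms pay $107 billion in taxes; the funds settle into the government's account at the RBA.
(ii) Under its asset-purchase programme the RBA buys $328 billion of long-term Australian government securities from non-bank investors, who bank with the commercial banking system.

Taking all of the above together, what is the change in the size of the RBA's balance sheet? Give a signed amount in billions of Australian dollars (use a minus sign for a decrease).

Government account inflow $107 billion: only the composition of liabilities changes → 0.
Asset purchase (from non-banks) $328 billion: an RBA asset is acquired → +$328B.
Net: 0 + 328 = +$328 billion.

+$328 billion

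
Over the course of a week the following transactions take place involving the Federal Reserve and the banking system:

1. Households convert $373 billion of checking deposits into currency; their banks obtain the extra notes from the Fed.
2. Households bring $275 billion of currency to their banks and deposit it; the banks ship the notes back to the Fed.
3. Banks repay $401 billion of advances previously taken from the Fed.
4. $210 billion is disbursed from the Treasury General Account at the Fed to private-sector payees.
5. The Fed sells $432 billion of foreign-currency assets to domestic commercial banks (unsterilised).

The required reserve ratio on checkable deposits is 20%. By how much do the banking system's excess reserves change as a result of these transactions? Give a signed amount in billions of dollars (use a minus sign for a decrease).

Currency withdrawal $373 billion: reserves −$373B, deposits −$373B.
Currency deposit $275 billion: reserves +$275B, deposits +$275B.
Discount-window repayment $401 billion: reserves −$401B, deposits 0.
Government spending $210 billion: reserves +$210B, deposits +$210B.
FX sale $432 billion: reserves −$432B, deposits 0.
Totals: Δreserves = −$721B, Δdeposits = +$112B.
Δrequired reserves = 20% × +$112B = +$22.4B.
Δexcess reserves = Δreserves − Δrequired = −$721B − (+$22.4B) = -$743.4 billion.

-$743.4 billion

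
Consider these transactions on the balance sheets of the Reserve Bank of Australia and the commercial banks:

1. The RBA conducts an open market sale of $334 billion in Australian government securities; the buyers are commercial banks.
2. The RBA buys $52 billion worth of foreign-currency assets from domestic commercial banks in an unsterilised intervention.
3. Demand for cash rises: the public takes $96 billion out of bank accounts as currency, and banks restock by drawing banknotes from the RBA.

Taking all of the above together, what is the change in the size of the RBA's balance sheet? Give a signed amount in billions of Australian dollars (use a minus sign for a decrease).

OMO sale (to banks) $334 billion: an RBA asset is shed → −$334B.
FX purchase $52 billion: an RBA asset is acquired → +$52B.
Currency withdrawal $96 billion: only the composition of liabilities changes → 0.
Net: −334 + 52 + 0 = -$282 billion.

-$282 billion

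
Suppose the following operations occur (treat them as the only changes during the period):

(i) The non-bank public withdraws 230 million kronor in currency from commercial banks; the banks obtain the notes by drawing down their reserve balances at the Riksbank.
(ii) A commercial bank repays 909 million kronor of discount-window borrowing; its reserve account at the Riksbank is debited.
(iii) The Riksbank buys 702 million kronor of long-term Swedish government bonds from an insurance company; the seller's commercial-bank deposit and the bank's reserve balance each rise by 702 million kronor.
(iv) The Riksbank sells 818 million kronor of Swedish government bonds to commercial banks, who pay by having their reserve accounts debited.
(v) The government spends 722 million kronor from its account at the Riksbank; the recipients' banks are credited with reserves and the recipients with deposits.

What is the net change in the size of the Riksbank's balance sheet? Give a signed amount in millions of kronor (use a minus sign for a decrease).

Riksbank balance sheet:
  Assets:      Securities −116M, Loans to banks −909M
  Liabilities: Bank reserves −533M, Currency in circulation +230M, Government deposits −722M
Change in total Riksbank assets = -1025 million.

-1025 million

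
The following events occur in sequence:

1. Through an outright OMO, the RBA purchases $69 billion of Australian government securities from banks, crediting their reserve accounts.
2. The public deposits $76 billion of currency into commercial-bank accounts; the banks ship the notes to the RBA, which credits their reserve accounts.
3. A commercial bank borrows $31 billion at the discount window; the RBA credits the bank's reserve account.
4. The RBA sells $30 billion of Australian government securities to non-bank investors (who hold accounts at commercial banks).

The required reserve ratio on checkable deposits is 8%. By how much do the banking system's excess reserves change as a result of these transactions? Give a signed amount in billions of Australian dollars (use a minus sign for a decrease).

+$142.32 billion

OMO purchase (from banks) $69 billion: reserves +$69B, deposits 0.
Currency deposit $76 billion: reserves +$76B, deposits +$76B.
Discount-window loan $31 billion: reserves +$31B, deposits 0.
Asset sale (to non-banks) $30 billion: reserves −$30B, deposits −$30B.
Totals: Δreserves = +$146B, Δdeposits = +$46B.
Δrequired reserves = 8% × +$46B = +$3.68B.
Δexcess reserves = Δreserves − Δrequired = +$146B − (+$3.68B) = +$142.32 billion.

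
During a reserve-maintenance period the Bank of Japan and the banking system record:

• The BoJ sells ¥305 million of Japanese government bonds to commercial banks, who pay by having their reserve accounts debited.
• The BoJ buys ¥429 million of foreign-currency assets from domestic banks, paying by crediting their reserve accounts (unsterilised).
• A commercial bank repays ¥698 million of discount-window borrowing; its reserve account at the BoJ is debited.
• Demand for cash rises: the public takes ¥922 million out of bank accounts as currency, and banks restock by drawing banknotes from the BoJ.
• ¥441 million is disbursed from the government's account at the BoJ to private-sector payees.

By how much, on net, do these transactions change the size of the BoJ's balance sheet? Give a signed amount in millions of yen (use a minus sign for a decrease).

-¥574 million

OMO sale (to banks) ¥305 million: a BoJ asset is shed → −¥305M.
FX purchase ¥429 million: a BoJ asset is acquired → +¥429M.
Discount-window repayment ¥698 million: a BoJ asset is shed → −¥698M.
Currency withdrawal ¥922 million: only the composition of liabilities changes → 0.
Government spending ¥441 million: only the composition of liabilities changes → 0.
Net: −305 + 429 − 698 + 0 + 0 = -¥574 million.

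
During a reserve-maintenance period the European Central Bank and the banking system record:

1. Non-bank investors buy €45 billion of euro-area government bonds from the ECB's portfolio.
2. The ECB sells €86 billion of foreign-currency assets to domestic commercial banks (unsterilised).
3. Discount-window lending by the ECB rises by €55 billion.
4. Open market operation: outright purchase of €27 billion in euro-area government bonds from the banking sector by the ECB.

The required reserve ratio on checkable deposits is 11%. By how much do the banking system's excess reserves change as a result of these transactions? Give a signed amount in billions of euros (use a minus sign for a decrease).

-€44.05 billion

Asset sale (to non-banks) €45 billion: reserves −€45B, deposits −€45B.
FX sale €86 billion: reserves −€86B, deposits 0.
Discount-window loan €55 billion: reserves +€55B, deposits 0.
OMO purchase (from banks) €27 billion: reserves +€27B, deposits 0.
Totals: Δreserves = −€49B, Δdeposits = −€45B.
Δrequired reserves = 11% × −€45B = −€4.95B.
Δexcess reserves = Δreserves − Δrequired = −€49B − (−€4.95B) = -€44.05 billion.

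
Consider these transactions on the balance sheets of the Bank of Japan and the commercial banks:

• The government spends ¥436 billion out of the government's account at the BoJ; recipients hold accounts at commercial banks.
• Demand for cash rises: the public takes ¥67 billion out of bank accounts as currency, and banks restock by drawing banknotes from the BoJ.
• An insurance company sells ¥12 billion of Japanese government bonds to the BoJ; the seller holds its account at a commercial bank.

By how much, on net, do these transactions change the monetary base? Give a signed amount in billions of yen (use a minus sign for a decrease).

BoJ balance sheet:
  Assets:      Securities +¥12B
  Liabilities: Bank reserves +¥381B, Currency in circulation +¥67B, Government deposits −¥436B
Monetary base = currency + reserves: +¥67B + (+¥381B) = +¥448 billion.

+¥448 billion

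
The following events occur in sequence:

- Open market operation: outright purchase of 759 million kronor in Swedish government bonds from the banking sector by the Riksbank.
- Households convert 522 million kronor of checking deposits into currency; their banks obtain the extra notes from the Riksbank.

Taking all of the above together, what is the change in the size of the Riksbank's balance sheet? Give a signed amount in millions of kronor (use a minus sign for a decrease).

+759 million

OMO purchase (from banks) 759 million kronor: a Riksbank asset is acquired → +759M.
Currency withdrawal 522 million kronor: only the composition of liabilities changes → 0.
Net: 759 + 0 = +759 million.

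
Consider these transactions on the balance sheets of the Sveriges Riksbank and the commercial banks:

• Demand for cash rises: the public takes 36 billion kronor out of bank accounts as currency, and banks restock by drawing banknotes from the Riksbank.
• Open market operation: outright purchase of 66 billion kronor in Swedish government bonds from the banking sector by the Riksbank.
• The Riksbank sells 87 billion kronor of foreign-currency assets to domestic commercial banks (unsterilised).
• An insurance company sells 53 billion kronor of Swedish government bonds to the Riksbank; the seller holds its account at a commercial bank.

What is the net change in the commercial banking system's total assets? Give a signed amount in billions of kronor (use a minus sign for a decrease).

+17 billion

Currency withdrawal 36 billion kronor: bank balance sheets shrink → −36B.
OMO purchase (from banks) 66 billion kronor: just an asset swap on bank balance sheets → 0.
FX sale 87 billion kronor: just an asset swap on bank balance sheets → 0.
Asset purchase (from non-banks) 53 billion kronor: bank balance sheets expand → +53B.
Net: −36 + 0 + 0 + 53 = +17 billion.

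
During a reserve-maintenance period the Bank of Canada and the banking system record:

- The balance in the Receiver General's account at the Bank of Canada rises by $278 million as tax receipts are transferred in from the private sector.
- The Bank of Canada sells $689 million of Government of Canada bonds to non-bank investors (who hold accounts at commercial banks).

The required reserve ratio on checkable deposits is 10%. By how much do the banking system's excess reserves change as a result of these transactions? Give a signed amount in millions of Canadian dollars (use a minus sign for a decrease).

Government account inflow $278 million: reserves −$278M, deposits −$278M.
Asset sale (to non-banks) $689 million: reserves −$689M, deposits −$689M.
Totals: Δreserves = −$967M, Δdeposits = −$967M.
Δrequired reserves = 10% × −$967M = −$96.7M.
Δexcess reserves = Δreserves − Δrequired = −$967M − (−$96.7M) = -$870.3 million.

-$870.3 million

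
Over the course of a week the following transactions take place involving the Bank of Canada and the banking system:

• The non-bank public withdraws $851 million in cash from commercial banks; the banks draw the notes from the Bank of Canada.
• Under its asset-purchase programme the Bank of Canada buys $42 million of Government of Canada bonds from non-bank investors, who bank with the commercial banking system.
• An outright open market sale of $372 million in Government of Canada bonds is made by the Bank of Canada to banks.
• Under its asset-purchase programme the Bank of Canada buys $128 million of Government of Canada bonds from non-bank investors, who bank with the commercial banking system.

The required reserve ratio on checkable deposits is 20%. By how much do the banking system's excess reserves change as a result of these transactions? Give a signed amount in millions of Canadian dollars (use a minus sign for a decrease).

-$916.8 million

Currency withdrawal $851 million: reserves −$851M, deposits −$851M.
Asset purchase (from non-banks) $42 million: reserves +$42M, deposits +$42M.
OMO sale (to banks) $372 million: reserves −$372M, deposits 0.
Asset purchase (from non-banks) $128 million: reserves +$128M, deposits +$128M.
Totals: Δreserves = −$1053M, Δdeposits = −$681M.
Δrequired reserves = 20% × −$681M = −$136.2M.
Δexcess reserves = Δreserves − Δrequired = −$1053M − (−$136.2M) = -$916.8 million.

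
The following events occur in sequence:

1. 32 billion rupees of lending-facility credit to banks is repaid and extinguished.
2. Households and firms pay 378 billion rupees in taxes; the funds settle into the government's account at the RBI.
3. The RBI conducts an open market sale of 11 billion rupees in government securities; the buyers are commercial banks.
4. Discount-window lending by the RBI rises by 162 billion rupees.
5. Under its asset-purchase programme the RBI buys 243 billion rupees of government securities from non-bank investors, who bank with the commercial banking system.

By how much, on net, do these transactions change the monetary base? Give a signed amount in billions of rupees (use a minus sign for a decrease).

-16 billion

Discount-window repayment 32 billion rupees: RBI balance sheet contracts → −32B.
Government account inflow 378 billion rupees: reserves shift to a non-base liability → −378B.
OMO sale (to banks) 11 billion rupees: RBI balance sheet contracts → −11B.
Discount-window loan 162 billion rupees: RBI balance sheet expands → +162B.
Asset purchase (from non-banks) 243 billion rupees: RBI balance sheet expands → +243B.
Net: −32 − 378 − 11 + 162 + 243 = -16 billion.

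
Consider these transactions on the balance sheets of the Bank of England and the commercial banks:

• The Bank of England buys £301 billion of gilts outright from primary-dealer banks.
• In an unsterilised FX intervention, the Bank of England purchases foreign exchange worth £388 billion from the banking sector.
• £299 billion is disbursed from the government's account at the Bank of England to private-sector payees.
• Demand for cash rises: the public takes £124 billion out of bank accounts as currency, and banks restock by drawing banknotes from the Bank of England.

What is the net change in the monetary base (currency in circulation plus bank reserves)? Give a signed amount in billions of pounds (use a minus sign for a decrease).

+£988 billion

OMO purchase (from banks) £301 billion: Bank of England balance sheet expands → +£301B.
FX purchase £388 billion: Bank of England balance sheet expands → +£388B.
Government spending £299 billion: a non-base liability converts back to reserves → +£299B.
Currency withdrawal £124 billion: just a shift between currency and reserves — both are base money → 0.
Net: 301 + 388 + 299 + 0 = +£988 billion.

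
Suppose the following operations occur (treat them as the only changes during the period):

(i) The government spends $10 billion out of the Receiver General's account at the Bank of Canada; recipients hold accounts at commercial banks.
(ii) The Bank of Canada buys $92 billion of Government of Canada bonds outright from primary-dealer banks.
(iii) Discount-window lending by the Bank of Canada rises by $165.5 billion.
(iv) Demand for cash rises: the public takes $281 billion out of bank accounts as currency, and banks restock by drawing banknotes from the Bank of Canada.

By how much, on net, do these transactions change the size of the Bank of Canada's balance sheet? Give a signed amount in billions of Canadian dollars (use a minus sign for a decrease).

Government spending $10 billion: only the composition of liabilities changes → 0.
OMO purchase (from banks) $92 billion: a Bank of Canada asset is acquired → +$92B.
Discount-window loan $165.5 billion: a Bank of Canada asset is acquired → +$165.5B.
Currency withdrawal $281 billion: only the composition of liabilities changes → 0.
Net: 0 + 92 + 165.5 + 0 = +$257.5 billion.

+$257.5 billion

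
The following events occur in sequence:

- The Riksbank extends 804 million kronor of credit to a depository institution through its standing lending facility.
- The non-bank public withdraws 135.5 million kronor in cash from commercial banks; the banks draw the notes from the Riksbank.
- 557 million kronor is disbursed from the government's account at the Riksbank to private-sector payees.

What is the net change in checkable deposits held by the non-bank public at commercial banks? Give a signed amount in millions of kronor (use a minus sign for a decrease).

+421.5 million

Riksbank balance sheet:
  Assets:      Loans to banks +804M
  Liabilities: Bank reserves +1225.5M, Currency in circulation +135.5M, Government deposits −557M
Commercial banking system:
  Assets:      Reserves at CB +1225.5M
  Liabilities: Checkable deposits +421.5M, Borrowings from CB +804M
So the change in checkable deposits held by the non-bank public at commercial banks is +421.5 million.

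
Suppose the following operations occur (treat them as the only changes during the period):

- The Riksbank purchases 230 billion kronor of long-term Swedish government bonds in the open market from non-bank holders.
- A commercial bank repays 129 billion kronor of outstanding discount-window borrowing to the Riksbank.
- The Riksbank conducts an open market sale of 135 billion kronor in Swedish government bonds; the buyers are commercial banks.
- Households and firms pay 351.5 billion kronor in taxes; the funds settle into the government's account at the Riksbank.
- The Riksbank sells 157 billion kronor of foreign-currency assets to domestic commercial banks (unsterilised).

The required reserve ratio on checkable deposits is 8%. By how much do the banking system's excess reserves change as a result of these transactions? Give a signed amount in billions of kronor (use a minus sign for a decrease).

-532.78 billion

Asset purchase (from non-banks) 230 billion kronor: reserves +230B, deposits +230B.
Discount-window repayment 129 billion kronor: reserves −129B, deposits 0.
OMO sale (to banks) 135 billion kronor: reserves −135B, deposits 0.
Government account inflow 351.5 billion kronor: reserves −351.5B, deposits −351.5B.
FX sale 157 billion kronor: reserves −157B, deposits 0.
Totals: Δreserves = −542.5B, Δdeposits = −121.5B.
Δrequired reserves = 8% × −121.5B = −9.72B.
Δexcess reserves = Δreserves − Δrequired = −542.5B − (−9.72B) = -532.78 billion.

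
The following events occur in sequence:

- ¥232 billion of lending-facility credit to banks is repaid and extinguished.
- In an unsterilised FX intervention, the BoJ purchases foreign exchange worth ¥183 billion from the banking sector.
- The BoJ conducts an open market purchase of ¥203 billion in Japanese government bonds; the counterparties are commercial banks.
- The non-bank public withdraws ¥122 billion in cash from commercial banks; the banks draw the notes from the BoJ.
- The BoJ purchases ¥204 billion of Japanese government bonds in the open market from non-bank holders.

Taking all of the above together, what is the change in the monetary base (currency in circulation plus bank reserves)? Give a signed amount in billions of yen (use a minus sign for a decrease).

+¥358 billion

BoJ balance sheet:
  Assets:      Securities +¥407B, Loans to banks −¥232B, Foreign assets +¥183B
  Liabilities: Bank reserves +¥236B, Currency in circulation +¥122B
Monetary base = currency + reserves: +¥122B + (+¥236B) = +¥358 billion.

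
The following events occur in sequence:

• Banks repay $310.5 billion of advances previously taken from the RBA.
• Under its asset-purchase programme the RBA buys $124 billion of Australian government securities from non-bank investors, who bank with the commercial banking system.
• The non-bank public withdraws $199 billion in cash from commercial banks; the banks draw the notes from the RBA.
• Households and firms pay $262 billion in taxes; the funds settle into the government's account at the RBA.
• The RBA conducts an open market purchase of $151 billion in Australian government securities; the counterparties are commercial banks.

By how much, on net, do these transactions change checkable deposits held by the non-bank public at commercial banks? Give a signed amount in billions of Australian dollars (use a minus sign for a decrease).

-$337 billion

RBA balance sheet:
  Assets:      Securities +$275B, Loans to banks −$310.5B
  Liabilities: Bank reserves −$496.5B, Currency in circulation +$199B, Government deposits +$262B
Commercial banking system:
  Assets:      Reserves at CB −$496.5B, Securities −$151B
  Liabilities: Checkable deposits −$337B, Borrowings from CB −$310.5B
So the change in checkable deposits held by the non-bank public at commercial banks is -$337 billion.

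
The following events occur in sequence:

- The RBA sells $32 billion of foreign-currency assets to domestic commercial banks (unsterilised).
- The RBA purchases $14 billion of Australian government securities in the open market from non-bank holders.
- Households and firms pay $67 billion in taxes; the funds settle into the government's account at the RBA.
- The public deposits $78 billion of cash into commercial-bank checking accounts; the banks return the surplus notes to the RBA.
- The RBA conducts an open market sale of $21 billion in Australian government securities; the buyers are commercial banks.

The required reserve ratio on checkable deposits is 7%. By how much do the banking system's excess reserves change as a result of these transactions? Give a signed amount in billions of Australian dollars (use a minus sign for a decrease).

FX sale $32 billion: reserves −$32B, deposits 0.
Asset purchase (from non-banks) $14 billion: reserves +$14B, deposits +$14B.
Government account inflow $67 billion: reserves −$67B, deposits −$67B.
Currency deposit $78 billion: reserves +$78B, deposits +$78B.
OMO sale (to banks) $21 billion: reserves −$21B, deposits 0.
Totals: Δreserves = −$28B, Δdeposits = +$25B.
Δrequired reserves = 7% × +$25B = +$1.75B.
Δexcess reserves = Δreserves − Δrequired = −$28B − (+$1.75B) = -$29.75 billion.

-$29.75 billion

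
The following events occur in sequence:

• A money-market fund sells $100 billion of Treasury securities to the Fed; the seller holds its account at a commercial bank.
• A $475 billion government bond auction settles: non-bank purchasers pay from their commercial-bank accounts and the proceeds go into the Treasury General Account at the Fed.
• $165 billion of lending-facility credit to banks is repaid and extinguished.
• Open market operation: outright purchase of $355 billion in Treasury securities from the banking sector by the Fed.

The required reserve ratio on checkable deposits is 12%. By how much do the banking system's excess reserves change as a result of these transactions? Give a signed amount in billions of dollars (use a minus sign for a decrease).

-$140 billion

Asset purchase (from non-banks) $100 billion: reserves +$100B, deposits +$100B.
Government account inflow $475 billion: reserves −$475B, deposits −$475B.
Discount-window repayment $165 billion: reserves −$165B, deposits 0.
OMO purchase (from banks) $355 billion: reserves +$355B, deposits 0.
Totals: Δreserves = −$185B, Δdeposits = −$375B.
Δrequired reserves = 12% × −$375B = −$45B.
Δexcess reserves = Δreserves − Δrequired = −$185B − (−$45B) = -$140 billion.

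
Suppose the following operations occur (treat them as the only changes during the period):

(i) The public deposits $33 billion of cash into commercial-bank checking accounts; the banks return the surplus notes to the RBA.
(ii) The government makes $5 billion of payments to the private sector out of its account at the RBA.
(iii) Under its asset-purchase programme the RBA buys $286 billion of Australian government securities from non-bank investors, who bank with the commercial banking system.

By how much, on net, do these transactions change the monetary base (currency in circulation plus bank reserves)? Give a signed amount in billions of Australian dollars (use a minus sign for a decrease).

+$291 billion

Currency deposit $33 billion: just a shift between currency and reserves — both are base money → 0.
Government spending $5 billion: a non-base liability converts back to reserves → +$5B.
Asset purchase (from non-banks) $286 billion: RBA balance sheet expands → +$286B.
Net: 0 + 5 + 286 = +$291 billion.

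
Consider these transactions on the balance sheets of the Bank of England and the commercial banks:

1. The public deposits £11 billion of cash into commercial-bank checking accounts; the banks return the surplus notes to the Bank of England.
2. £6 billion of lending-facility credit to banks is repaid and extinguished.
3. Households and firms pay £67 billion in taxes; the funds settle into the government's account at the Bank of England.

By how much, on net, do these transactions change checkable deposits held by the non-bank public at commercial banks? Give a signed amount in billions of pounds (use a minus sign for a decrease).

-£56 billion

Bank of England balance sheet:
  Assets:      Loans to banks −£6B
  Liabilities: Bank reserves −£62B, Currency in circulation −£11B, Government deposits +£67B
Commercial banking system:
  Assets:      Reserves at CB −£62B
  Liabilities: Checkable deposits −£56B, Borrowings from CB −£6B
So the change in checkable deposits held by the non-bank public at commercial banks is -£56 billion.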